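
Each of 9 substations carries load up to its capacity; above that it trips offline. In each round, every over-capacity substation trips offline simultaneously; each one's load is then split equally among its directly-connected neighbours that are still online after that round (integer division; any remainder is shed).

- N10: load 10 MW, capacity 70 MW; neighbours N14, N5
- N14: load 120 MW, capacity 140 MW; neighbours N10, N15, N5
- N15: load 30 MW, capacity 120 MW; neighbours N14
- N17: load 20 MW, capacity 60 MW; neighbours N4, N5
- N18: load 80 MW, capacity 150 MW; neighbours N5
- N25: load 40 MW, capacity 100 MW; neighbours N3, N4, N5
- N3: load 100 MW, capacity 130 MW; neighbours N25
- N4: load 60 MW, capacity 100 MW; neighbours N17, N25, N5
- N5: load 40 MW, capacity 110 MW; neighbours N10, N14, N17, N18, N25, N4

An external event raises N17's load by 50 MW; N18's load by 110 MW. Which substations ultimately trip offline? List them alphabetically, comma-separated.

Round 1 — N17 at 70 > 60; N18 at 190 > 150. N17, N18 trip offline.
  N17 sheds 70 MW to N4, N5: 35 each.
    N4: 60+35 = 95 ≤ 100
    N5: 40+35 = 75 ≤ 110
  N18 sheds 190 MW to N5: 190 each.
    N5: 75+190 = 265 > 110
Round 2 — N5 trips offline.
  N5 sheds 265 MW to N10, N14, N25, N4: 66 each (1 lost).
    N10: 10+66 = 76 > 70
    N14: 120+66 = 186 > 140
    N25: 40+66 = 106 > 100
    N4: 95+66 = 161 > 100
Round 3 — N10, N14, N25, N4 trip offline.
  N10 sheds 76 MW: no online neighbours, lost.
  N14 sheds 186 MW to N15: 186 each.
    N15: 30+186 = 216 > 120
  N25 sheds 106 MW to N3: 106 each.
    N3: 100+106 = 206 > 130
  N4 sheds 161 MW: no online neighbours, lost.
Round 4 — N15, N3 trip offline.
  N15 sheds 216 MW: no online neighbours, lost.
  N3 sheds 206 MW: no online neighbours, lost.
No further trips.

N10, N14, N15, N17, N18, N25, N3, N4, N5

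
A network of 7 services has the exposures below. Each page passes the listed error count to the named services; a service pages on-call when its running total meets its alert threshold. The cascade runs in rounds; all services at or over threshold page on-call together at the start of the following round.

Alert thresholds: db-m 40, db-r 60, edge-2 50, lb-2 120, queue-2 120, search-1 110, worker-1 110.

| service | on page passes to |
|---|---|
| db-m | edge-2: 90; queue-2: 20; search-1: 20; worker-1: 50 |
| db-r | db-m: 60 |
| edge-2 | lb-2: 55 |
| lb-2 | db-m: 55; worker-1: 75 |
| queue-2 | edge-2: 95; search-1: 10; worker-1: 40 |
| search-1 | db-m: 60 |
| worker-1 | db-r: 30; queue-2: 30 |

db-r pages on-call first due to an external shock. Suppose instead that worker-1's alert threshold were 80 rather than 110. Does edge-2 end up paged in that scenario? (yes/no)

With worker-1's alert threshold at 80:
Round 1 — db-r pages on-call (initial).
  db-m: +60 → 60 ≥ 40
Round 2 — db-m pages on-call.
  edge-2: +90 → 90 ≥ 50
  queue-2: +20 → 20 < 120
  search-1: +20 → 20 < 110
  worker-1: +50 → 50 < 80
Round 3 — edge-2 pages on-call.
  lb-2: +55 → 55 < 120
No further pages.

yes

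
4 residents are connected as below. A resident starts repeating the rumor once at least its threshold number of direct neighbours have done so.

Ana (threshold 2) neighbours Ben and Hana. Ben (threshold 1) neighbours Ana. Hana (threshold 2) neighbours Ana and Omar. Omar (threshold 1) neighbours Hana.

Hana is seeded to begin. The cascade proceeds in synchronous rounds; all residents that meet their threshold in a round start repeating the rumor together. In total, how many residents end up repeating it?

Round 1 — Hana starts repeating the rumor (initial).
Round 2 — checking thresholds:
  Ana: 1 of 2 neighbours < 2, holds.
  Omar: 1 of 1 neighbours ≥ 1, starts repeating the rumor.
Round 3 — no new spreads; cascade stops.

2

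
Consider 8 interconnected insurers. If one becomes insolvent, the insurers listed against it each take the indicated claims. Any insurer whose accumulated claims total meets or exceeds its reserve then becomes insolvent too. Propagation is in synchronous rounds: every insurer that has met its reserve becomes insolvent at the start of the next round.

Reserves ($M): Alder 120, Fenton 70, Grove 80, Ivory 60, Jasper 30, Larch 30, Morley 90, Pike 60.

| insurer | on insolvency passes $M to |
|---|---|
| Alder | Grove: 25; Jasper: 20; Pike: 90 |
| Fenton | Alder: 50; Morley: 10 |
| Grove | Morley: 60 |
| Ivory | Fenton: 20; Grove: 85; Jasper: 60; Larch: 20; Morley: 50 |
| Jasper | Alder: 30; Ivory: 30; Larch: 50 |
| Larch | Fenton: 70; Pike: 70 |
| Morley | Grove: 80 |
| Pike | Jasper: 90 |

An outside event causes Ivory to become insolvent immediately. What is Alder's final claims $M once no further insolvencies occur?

Round 1 — Ivory becomes insolvent (initial).
  Fenton: +20 → 20 < 70
  Grove: +85 → 85 ≥ 80
  Jasper: +60 → 60 ≥ 30
  Larch: +20 → 20 < 30
  Morley: +50 → 50 < 90
Round 2 — Grove, Jasper become insolvent.
  Alder: +30 → 30 < 120
  Larch: +50 → 70 ≥ 30
  Morley: +60 → 110 ≥ 90
Round 3 — Larch, Morley become insolvent.
  Fenton: +70 → 90 ≥ 70
  Pike: +70 → 70 ≥ 60
Round 4 — Fenton, Pike become insolvent.
  Alder: +50 → 80 < 120
No further insolvencies.

80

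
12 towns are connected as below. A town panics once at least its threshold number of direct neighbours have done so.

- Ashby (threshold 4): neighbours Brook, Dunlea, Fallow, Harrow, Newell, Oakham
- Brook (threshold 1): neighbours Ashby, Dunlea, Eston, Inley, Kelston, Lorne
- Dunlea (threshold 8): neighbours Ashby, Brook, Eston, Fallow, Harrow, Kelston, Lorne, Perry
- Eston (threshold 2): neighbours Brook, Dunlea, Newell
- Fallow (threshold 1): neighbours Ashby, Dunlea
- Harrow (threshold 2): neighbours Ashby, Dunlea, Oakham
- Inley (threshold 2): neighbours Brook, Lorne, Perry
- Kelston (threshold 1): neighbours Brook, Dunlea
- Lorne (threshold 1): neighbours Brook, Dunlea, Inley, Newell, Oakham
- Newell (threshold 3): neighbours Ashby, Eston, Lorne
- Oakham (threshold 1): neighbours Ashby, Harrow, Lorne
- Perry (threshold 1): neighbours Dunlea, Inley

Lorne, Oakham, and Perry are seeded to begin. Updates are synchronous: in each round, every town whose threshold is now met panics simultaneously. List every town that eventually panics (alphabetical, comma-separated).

Brook, Inley, Kelston, Lorne, Oakham, Perry

Round 1 — Lorne, Oakham, Perry panic (initial).
Round 2 — checking thresholds:
  Ashby: 1 of 6 neighbours < 4, holds.
  Brook: 1 of 6 neighbours ≥ 1, panics.
  Dunlea: 2 of 8 neighbours < 8, holds.
  Harrow: 1 of 3 neighbours < 2, holds.
  Inley: 2 of 3 neighbours ≥ 2, panics.
  Newell: 1 of 3 neighbours < 3, holds.
Round 3 — checking thresholds:
  Ashby: 2 of 6 neighbours < 4, holds.
  Dunlea: 3 of 8 neighbours < 8, holds.
  Eston: 1 of 3 neighbours < 2, holds.
  Harrow: 1 of 3 neighbours < 2, holds.
  Kelston: 1 of 2 neighbours ≥ 1, panics.
  Newell: 1 of 3 neighbours < 3, holds.
Round 4 — no new panics; cascade stops.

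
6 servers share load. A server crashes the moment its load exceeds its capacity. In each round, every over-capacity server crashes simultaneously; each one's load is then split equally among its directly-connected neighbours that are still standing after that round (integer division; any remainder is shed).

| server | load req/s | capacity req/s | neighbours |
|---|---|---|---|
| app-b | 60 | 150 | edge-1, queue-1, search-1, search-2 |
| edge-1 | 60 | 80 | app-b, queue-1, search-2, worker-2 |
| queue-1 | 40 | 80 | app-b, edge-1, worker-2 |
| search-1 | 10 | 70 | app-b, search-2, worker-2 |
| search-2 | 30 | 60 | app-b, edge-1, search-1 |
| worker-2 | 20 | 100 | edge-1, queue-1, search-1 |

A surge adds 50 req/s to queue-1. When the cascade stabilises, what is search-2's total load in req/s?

Round 1 — queue-1 at 90 > 80. queue-1 crashes.
  queue-1 sheds 90 req/s to app-b, edge-1, worker-2: 30 each.
    app-b: 60+30 = 90 ≤ 150
    edge-1: 60+30 = 90 > 80
    worker-2: 20+30 = 50 ≤ 100
Round 2 — edge-1 crashes.
  edge-1 sheds 90 req/s to app-b, search-2, worker-2: 30 each.
    app-b: 90+30 = 120 ≤ 150
    search-2: 30+30 = 60 ≤ 60
    worker-2: 50+30 = 80 ≤ 100
No further crashes.

60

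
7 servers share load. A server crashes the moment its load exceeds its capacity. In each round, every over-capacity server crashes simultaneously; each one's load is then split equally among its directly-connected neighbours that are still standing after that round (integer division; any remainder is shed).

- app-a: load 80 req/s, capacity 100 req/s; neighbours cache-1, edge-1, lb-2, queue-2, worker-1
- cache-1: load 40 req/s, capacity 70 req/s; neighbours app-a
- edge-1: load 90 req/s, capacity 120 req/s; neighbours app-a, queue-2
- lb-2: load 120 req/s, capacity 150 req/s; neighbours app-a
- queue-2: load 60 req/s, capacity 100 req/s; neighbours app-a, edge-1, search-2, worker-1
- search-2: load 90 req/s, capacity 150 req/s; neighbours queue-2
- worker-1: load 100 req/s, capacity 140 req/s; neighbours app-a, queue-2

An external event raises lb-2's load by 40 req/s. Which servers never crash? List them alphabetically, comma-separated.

Round 1 — lb-2 at 160 > 150. lb-2 crashes.
  lb-2 sheds 160 req/s to app-a: 160 each.
    app-a: 80+160 = 240 > 100
Round 2 — app-a crashes.
  app-a sheds 240 req/s to cache-1, edge-1, queue-2, worker-1: 60 each.
    cache-1: 40+60 = 100 > 70
    edge-1: 90+60 = 150 > 120
    queue-2: 60+60 = 120 > 100
    worker-1: 100+60 = 160 > 140
Round 3 — cache-1, edge-1, queue-2, worker-1 crash.
  cache-1 sheds 100 req/s: no online neighbours, lost.
  edge-1 sheds 150 req/s: no online neighbours, lost.
  queue-2 sheds 120 req/s to search-2: 120 each.
    search-2: 90+120 = 210 > 150
  worker-1 sheds 160 req/s: no online neighbours, lost.
Round 4 — search-2 crashes.
  search-2 sheds 210 req/s: no online neighbours, lost.
No further crashes.

none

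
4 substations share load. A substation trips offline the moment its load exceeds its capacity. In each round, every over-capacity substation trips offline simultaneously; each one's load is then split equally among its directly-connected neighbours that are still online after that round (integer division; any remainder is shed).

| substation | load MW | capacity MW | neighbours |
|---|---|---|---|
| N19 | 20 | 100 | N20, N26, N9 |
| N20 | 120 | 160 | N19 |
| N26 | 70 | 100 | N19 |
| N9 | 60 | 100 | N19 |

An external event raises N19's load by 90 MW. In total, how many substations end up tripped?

Round 1 — N19 at 110 > 100. N19 trips offline.
  N19 sheds 110 MW to N20, N26, N9: 36 each (2 lost).
    N20: 120+36 = 156 ≤ 160
    N26: 70+36 = 106 > 100
    N9: 60+36 = 96 ≤ 100
Round 2 — N26 trips offline.
  N26 sheds 106 MW: no online neighbours, lost.
No further trips.

2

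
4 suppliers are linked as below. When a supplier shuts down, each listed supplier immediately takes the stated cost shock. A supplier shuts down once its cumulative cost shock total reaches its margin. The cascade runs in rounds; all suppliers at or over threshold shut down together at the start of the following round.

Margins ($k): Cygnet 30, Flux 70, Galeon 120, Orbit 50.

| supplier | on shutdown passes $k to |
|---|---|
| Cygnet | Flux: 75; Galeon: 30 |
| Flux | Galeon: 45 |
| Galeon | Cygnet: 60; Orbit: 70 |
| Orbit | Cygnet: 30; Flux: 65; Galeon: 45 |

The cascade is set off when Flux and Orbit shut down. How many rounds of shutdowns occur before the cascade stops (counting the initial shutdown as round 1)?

3

Round 1 — Flux, Orbit shut down (initial).
  Cygnet: +30 → 30 ≥ 30
  Galeon: +45+45 → 90 < 120
Round 2 — Cygnet shuts down.
  Galeon: +30 → 120 ≥ 120
Round 3 — Galeon shuts down.
No further shutdowns.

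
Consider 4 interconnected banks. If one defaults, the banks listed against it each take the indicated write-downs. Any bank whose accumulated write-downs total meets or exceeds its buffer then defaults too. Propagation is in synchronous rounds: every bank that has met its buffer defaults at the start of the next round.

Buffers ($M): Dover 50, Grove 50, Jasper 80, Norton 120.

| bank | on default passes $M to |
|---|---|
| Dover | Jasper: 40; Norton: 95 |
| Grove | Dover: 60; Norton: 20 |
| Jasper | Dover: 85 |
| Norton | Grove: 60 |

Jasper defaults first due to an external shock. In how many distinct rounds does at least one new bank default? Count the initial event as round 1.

Round 1 — Jasper defaults (initial).
  Dover: +85 → 85 ≥ 50
Round 2 — Dover defaults.
  Norton: +95 → 95 < 120
No further defaults.

2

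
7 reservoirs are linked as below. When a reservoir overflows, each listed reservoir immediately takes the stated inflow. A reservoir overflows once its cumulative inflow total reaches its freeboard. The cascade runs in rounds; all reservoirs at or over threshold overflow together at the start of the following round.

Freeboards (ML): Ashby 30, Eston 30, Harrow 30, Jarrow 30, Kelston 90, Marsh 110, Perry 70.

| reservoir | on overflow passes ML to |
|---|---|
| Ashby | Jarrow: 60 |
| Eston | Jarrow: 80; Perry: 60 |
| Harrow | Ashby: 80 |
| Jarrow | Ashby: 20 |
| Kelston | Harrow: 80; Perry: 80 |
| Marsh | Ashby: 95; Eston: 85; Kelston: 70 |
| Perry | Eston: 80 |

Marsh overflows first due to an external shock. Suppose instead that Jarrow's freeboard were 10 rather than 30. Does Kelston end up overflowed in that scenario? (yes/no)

With Jarrow's freeboard at 10:
Round 1 — Marsh overflows (initial).
  Ashby: +95 → 95 ≥ 30
  Eston: +85 → 85 ≥ 30
  Kelston: +70 → 70 < 90
Round 2 — Ashby, Eston overflow.
  Jarrow: +60+80 → 140 ≥ 10
  Perry: +60 → 60 < 70
Round 3 — Jarrow overflows.
No further overflows.

no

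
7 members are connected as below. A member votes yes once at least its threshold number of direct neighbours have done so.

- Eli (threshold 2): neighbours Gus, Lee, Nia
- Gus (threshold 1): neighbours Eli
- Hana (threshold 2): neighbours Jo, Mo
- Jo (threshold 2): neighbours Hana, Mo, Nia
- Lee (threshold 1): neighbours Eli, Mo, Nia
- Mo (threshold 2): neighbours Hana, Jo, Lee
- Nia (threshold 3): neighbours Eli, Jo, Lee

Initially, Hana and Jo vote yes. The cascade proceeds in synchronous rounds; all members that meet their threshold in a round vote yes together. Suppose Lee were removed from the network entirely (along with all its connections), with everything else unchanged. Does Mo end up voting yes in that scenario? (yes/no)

With Lee removed:
Round 1 — Hana, Jo vote yes (initial).
Round 2 — checking thresholds:
  Mo: 2 of 2 neighbours ≥ 2, votes yes.
  Nia: 1 of 2 neighbours < 3, below threshold.
Round 3 — no new yes votes; cascade stops.

yes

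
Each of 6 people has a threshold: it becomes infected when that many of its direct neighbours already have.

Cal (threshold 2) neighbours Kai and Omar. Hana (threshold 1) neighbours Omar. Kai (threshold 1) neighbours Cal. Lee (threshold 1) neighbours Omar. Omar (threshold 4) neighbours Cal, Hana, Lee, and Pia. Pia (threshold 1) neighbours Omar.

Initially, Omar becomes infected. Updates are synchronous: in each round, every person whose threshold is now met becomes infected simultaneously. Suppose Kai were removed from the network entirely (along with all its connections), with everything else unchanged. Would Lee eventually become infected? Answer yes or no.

With Kai removed:
Round 1 — Omar becomes infected (initial).
Round 2 — checking thresholds:
  Cal: 1 of 1 neighbours < 2, below threshold.
  Hana: 1 of 1 neighbours ≥ 1, becomes infected.
  Lee: 1 of 1 neighbours ≥ 1, becomes infected.
  Pia: 1 of 1 neighbours ≥ 1, becomes infected.
Round 3 — no new infections; cascade stops.

yes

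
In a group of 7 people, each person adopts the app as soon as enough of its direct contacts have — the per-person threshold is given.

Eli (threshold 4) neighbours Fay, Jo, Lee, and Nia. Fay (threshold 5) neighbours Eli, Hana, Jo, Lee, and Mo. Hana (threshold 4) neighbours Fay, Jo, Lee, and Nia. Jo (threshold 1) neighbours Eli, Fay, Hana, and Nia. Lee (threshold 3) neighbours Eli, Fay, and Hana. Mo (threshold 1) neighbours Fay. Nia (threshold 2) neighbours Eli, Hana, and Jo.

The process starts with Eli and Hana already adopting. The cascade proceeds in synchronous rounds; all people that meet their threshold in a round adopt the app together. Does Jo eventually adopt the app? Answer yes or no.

Round 1 — Eli, Hana adopt the app (initial).
Round 2 — checking thresholds:
  Fay: 2 of 5 neighbours < 5, below threshold.
  Jo: 2 of 4 neighbours ≥ 1, adopts the app.
  Lee: 2 of 3 neighbours < 3, below threshold.
  Nia: 2 of 3 neighbours ≥ 2, adopts the app.
Round 3 — no new adoptions; cascade stops.

yes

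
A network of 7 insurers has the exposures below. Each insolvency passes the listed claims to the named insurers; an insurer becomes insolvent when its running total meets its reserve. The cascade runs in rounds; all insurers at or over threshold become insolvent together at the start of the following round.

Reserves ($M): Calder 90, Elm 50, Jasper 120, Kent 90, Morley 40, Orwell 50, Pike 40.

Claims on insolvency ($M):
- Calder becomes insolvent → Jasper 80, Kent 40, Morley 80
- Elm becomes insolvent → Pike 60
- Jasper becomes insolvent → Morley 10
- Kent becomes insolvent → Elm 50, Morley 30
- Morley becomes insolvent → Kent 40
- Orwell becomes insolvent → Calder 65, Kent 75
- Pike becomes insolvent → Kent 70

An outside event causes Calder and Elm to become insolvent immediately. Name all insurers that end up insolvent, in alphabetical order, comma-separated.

Calder, Elm, Kent, Morley, Pike

Round 1 — Calder, Elm become insolvent (initial).
  Jasper: +80 → 80 < 120
  Kent: +40 → 40 < 90
  Morley: +80 → 80 ≥ 40
  Pike: +60 → 60 ≥ 40
Round 2 — Morley, Pike become insolvent.
  Kent: +40+70 → 150 ≥ 90
Round 3 — Kent becomes insolvent.
No further insolvencies.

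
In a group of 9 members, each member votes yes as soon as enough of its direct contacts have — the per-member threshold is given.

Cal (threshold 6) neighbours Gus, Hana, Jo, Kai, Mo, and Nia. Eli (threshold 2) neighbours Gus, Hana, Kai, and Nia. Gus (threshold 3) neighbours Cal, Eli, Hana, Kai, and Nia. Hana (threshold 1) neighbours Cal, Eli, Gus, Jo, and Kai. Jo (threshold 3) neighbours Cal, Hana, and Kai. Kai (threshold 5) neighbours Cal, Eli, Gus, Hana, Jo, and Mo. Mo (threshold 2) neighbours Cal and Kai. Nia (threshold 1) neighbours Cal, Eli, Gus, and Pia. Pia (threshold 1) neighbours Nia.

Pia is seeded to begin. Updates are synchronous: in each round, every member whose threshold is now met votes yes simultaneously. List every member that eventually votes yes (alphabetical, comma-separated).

Round 1 — Pia votes yes (initial).
Round 2 — checking thresholds:
  Nia: 1 of 4 neighbours ≥ 1, votes yes.
Round 3 — no new yes votes; cascade stops.

Nia, Pia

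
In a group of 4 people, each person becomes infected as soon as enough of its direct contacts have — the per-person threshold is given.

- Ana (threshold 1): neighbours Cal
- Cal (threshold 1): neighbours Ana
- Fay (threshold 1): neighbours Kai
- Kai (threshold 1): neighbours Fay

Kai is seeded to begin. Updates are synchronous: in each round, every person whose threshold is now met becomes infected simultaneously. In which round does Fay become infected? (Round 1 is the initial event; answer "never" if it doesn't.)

Round 1 — Kai becomes infected (initial).
Round 2 — checking thresholds:
  Fay: 1 of 1 neighbours ≥ 1, becomes infected.
Round 3 — no new infections; cascade stops.

2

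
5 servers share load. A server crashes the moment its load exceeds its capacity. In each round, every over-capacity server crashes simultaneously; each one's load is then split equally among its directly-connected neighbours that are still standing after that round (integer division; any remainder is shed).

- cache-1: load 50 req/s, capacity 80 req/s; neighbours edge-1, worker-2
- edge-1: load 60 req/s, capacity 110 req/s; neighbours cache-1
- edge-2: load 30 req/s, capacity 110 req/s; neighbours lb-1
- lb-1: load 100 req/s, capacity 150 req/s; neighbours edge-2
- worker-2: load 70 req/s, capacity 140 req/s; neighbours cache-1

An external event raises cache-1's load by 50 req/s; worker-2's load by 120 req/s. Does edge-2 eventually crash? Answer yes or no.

Round 1 — cache-1 at 100 > 80; worker-2 at 190 > 140. cache-1, worker-2 crash.
  cache-1 sheds 100 req/s to edge-1: 100 each.
    edge-1: 60+100 = 160 > 110
  worker-2 sheds 190 req/s: no online neighbours, lost.
Round 2 — edge-1 crashes.
  edge-1 sheds 160 req/s: no online neighbours, lost.
No further crashes.

no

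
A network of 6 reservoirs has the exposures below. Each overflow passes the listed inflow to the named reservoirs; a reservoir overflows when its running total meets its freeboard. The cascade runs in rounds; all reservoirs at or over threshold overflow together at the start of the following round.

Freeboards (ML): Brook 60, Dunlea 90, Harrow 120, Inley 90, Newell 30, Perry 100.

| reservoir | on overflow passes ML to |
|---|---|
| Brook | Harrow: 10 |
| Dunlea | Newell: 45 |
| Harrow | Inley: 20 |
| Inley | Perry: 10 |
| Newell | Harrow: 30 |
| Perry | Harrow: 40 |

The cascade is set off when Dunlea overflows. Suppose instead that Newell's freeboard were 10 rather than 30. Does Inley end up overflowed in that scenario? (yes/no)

With Newell's freeboard at 10:
Round 1 — Dunlea overflows (initial).
  Newell: +45 → 45 ≥ 10
Round 2 — Newell overflows.
  Harrow: +30 → 30 < 120
No further overflows.

no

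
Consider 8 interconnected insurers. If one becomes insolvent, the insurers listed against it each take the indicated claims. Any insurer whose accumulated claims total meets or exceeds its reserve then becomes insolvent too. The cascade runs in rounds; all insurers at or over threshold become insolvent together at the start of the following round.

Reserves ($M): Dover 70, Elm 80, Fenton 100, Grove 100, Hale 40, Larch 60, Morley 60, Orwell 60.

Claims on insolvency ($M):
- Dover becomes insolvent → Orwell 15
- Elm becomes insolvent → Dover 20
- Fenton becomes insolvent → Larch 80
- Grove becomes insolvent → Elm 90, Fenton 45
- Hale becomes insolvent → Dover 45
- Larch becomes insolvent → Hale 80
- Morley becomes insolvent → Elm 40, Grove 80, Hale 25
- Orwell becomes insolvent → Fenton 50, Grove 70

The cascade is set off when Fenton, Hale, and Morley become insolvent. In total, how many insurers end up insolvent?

4

Round 1 — Fenton, Hale, Morley become insolvent (initial).
  Dover: +45 → 45 < 70
  Elm: +40 → 40 < 80
  Grove: +80 → 80 < 100
  Larch: +80 → 80 ≥ 60
Round 2 — Larch becomes insolvent.
No further insolvencies.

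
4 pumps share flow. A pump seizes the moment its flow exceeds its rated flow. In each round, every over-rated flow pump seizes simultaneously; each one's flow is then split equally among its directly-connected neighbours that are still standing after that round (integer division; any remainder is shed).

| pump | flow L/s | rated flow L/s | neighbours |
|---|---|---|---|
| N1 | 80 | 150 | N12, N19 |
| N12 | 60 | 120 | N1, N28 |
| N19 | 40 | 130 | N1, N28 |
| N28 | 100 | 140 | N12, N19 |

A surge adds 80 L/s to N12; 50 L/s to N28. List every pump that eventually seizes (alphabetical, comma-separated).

N1, N12, N19, N28

Round 1 — N12 at 140 > 120; N28 at 150 > 140. N12, N28 seize.
  N12 sheds 140 L/s to N1: 140 each.
    N1: 80+140 = 220 > 150
  N28 sheds 150 L/s to N19: 150 each.
    N19: 40+150 = 190 > 130
Round 2 — N1, N19 seize.
  N1 sheds 220 L/s: no online neighbours, lost.
  N19 sheds 190 L/s: no online neighbours, lost.
No further seizures.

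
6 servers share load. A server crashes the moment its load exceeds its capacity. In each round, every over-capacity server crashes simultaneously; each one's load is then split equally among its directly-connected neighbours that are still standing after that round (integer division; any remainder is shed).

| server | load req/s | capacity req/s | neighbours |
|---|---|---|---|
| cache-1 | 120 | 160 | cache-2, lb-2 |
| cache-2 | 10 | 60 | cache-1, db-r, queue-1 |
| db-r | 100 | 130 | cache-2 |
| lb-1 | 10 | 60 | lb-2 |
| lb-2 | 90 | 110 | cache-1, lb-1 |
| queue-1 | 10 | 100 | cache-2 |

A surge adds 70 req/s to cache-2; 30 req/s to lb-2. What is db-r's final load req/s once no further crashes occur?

126

Round 1 — cache-2 at 80 > 60; lb-2 at 120 > 110. cache-2, lb-2 crash.
  cache-2 sheds 80 req/s to cache-1, db-r, queue-1: 26 each (2 lost).
    cache-1: 120+26 = 146 ≤ 160
    db-r: 100+26 = 126 ≤ 130
    queue-1: 10+26 = 36 ≤ 100
  lb-2 sheds 120 req/s to cache-1, lb-1: 60 each.
    cache-1: 146+60 = 206 > 160
    lb-1: 10+60 = 70 > 60
Round 2 — cache-1, lb-1 crash.
  cache-1 sheds 206 req/s: no online neighbours, lost.
  lb-1 sheds 70 req/s: no online neighbours, lost.
No further crashes.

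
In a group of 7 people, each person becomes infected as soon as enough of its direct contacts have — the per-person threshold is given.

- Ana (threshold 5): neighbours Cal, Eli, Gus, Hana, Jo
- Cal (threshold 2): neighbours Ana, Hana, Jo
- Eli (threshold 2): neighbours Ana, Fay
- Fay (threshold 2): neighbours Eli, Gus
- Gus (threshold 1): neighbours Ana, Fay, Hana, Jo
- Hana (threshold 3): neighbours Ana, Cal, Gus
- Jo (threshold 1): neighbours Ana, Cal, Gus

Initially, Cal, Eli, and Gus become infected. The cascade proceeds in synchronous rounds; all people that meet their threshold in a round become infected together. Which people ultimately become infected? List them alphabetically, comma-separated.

Round 1 — Cal, Eli, Gus become infected (initial).
Round 2 — checking thresholds:
  Ana: 3 of 5 neighbours < 5, not yet.
  Fay: 2 of 2 neighbours ≥ 2, becomes infected.
  Hana: 2 of 3 neighbours < 3, not yet.
  Jo: 2 of 3 neighbours ≥ 1, becomes infected.
Round 3 — no new infections; cascade stops.

Cal, Eli, Fay, Gus, Jo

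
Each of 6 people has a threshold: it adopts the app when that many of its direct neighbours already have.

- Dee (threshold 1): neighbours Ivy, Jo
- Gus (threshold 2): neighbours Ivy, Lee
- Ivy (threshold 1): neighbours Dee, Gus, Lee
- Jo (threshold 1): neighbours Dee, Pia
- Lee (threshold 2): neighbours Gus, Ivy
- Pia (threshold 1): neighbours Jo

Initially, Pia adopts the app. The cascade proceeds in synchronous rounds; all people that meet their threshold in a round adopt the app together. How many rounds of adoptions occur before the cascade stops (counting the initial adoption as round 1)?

4

Round 1 — Pia adopts the app (initial).
Round 2 — checking thresholds:
  Jo: 1 of 2 neighbours ≥ 1, adopts the app.
Round 3 — checking thresholds:
  Dee: 1 of 2 neighbours ≥ 1, adopts the app.
Round 4 — checking thresholds:
  Ivy: 1 of 3 neighbours ≥ 1, adopts the app.
Round 5 — no new adoptions; cascade stops.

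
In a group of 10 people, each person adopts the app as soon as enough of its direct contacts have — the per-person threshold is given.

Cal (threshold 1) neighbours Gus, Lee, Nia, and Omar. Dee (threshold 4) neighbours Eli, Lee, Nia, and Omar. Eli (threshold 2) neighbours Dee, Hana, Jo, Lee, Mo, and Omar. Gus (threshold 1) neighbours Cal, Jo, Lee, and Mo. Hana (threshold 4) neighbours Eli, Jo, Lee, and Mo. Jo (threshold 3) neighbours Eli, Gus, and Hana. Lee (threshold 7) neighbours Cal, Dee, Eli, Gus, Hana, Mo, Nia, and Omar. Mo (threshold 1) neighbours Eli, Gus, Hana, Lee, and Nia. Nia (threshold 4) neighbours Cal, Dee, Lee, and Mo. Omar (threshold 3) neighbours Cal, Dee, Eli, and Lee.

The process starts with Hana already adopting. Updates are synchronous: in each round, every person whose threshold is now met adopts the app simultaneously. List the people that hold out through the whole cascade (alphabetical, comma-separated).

Round 1 — Hana adopts the app (initial).
Round 2 — checking thresholds:
  Eli: 1 of 6 neighbours < 2, below threshold.
  Jo: 1 of 3 neighbours < 3, below threshold.
  Lee: 1 of 8 neighbours < 7, below threshold.
  Mo: 1 of 5 neighbours ≥ 1, adopts the app.
Round 3 — checking thresholds:
  Eli: 2 of 6 neighbours ≥ 2, adopts the app.
  Gus: 1 of 4 neighbours ≥ 1, adopts the app.
  Jo: 1 of 3 neighbours < 3, below threshold.
  Lee: 2 of 8 neighbours < 7, below threshold.
  Nia: 1 of 4 neighbours < 4, below threshold.
Round 4 — checking thresholds:
  Cal: 1 of 4 neighbours ≥ 1, adopts the app.
  Dee: 1 of 4 neighbours < 4, below threshold.
  Jo: 3 of 3 neighbours ≥ 3, adopts the app.
  Lee: 4 of 8 neighbours < 7, below threshold.
  Nia: 1 of 4 neighbours < 4, below threshold.
  Omar: 1 of 4 neighbours < 3, below threshold.
Round 5 — no new adoptions; cascade stops.

Dee, Lee, Nia, Omar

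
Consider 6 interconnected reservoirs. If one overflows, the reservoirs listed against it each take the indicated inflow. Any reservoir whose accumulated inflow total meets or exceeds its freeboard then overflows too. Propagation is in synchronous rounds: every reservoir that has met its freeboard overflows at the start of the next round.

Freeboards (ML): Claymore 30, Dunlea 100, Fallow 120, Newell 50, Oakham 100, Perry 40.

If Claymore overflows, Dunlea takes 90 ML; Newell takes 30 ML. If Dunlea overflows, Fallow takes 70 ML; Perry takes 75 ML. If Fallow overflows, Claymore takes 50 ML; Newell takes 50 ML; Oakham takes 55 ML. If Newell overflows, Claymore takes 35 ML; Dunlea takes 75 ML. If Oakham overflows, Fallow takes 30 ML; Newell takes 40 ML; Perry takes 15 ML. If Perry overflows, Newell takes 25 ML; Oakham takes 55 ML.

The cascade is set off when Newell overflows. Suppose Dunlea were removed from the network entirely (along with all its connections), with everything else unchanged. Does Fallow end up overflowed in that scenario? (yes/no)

With Dunlea removed:
Round 1 — Newell overflows (initial).
  Claymore: +35 → 35 ≥ 30
Round 2 — Claymore overflows.
No further overflows.

no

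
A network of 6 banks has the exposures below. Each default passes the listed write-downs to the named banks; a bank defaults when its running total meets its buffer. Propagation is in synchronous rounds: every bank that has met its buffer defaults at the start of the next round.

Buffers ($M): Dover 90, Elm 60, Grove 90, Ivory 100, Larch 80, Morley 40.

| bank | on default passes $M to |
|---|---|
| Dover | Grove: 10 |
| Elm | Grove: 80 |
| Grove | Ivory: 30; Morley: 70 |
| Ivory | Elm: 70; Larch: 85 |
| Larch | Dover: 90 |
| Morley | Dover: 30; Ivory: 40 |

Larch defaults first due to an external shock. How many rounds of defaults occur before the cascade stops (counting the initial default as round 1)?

Round 1 — Larch defaults (initial).
  Dover: +90 → 90 ≥ 90
Round 2 — Dover defaults.
  Grove: +10 → 10 < 90
No further defaults.

2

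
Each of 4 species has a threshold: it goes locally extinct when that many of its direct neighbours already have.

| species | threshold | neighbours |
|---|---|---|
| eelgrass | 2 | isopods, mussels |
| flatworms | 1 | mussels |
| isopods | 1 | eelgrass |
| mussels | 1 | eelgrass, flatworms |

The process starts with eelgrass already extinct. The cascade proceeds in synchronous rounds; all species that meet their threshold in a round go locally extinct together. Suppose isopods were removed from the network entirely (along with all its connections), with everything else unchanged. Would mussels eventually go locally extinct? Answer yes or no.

With isopods removed:
Round 1 — eelgrass goes locally extinct (initial).
Round 2 — checking thresholds:
  mussels: 1 of 2 neighbours ≥ 1, goes locally extinct.
Round 3 — checking thresholds:
  flatworms: 1 of 1 neighbours ≥ 1, goes locally extinct.
Round 4 — no new extinctions; cascade stops.

yes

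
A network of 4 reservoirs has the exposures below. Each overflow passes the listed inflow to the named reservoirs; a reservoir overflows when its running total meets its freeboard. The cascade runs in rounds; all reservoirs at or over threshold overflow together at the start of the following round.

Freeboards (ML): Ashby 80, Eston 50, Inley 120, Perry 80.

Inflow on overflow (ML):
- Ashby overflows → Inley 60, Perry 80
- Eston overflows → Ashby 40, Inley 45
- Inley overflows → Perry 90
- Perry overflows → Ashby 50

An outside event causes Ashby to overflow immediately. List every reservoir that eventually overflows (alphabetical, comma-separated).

Round 1 — Ashby overflows (initial).
  Inley: +60 → 60 < 120
  Perry: +80 → 80 ≥ 80
Round 2 — Perry overflows.
No further overflows.

Ashby, Perry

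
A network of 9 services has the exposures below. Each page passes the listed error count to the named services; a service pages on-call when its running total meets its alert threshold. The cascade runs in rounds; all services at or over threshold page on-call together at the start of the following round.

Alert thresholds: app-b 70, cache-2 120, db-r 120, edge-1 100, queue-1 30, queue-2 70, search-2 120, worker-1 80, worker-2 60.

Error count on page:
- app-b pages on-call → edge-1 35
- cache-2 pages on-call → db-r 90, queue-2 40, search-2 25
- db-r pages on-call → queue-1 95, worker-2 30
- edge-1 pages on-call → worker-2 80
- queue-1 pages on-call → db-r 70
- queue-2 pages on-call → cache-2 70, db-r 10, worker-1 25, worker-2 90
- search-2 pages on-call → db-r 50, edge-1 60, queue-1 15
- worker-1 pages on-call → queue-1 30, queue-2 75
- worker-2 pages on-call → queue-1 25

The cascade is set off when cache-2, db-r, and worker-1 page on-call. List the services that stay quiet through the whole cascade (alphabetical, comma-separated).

Round 1 — cache-2, db-r, worker-1 page on-call (initial).
  queue-1: +95+30 → 125 ≥ 30
  queue-2: +40+75 → 115 ≥ 70
  search-2: +25 → 25 < 120
  worker-2: +30 → 30 < 60
Round 2 — queue-1, queue-2 page on-call.
  worker-2: +90 → 120 ≥ 60
Round 3 — worker-2 pages on-call.
No further pages.

app-b, edge-1, search-2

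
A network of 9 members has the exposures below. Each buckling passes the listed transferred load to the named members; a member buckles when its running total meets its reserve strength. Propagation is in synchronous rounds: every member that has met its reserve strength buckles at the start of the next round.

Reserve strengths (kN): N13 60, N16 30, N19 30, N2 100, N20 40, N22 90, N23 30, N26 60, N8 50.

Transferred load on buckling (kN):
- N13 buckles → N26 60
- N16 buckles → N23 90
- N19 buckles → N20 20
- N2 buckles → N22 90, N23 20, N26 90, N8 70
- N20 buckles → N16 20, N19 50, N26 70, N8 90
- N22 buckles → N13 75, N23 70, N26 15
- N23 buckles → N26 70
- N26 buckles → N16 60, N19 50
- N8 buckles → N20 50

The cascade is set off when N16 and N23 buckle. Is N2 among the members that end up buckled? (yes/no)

no

Round 1 — N16, N23 buckle (initial).
  N26: +70 → 70 ≥ 60
Round 2 — N26 buckles.
  N19: +50 → 50 ≥ 30
Round 3 — N19 buckles.
  N20: +20 → 20 < 40
No further bucklings.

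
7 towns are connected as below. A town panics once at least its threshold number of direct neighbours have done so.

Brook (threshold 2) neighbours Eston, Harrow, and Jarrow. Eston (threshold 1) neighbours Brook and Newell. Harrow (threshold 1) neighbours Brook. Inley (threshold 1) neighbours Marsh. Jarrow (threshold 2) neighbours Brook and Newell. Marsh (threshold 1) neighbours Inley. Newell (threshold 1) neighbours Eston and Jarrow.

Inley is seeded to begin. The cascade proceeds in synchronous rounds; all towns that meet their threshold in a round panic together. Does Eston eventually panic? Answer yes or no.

Round 1 — Inley panics (initial).
Round 2 — checking thresholds:
  Marsh: 1 of 1 neighbours ≥ 1, panics.
Round 3 — no new panics; cascade stops.

no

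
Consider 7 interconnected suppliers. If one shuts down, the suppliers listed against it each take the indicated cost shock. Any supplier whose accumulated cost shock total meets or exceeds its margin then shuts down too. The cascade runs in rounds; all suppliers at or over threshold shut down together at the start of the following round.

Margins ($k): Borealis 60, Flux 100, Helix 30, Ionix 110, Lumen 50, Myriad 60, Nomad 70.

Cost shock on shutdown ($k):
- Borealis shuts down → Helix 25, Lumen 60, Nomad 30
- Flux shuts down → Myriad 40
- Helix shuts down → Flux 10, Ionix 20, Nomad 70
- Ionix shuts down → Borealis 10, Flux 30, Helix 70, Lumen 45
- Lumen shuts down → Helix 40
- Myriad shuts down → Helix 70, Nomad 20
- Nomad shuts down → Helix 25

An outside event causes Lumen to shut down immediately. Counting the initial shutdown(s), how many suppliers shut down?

Round 1 — Lumen shuts down (initial).
  Helix: +40 → 40 ≥ 30
Round 2 — Helix shuts down.
  Flux: +10 → 10 < 100
  Ionix: +20 → 20 < 110
  Nomad: +70 → 70 ≥ 70
Round 3 — Nomad shuts down.
No further shutdowns.

3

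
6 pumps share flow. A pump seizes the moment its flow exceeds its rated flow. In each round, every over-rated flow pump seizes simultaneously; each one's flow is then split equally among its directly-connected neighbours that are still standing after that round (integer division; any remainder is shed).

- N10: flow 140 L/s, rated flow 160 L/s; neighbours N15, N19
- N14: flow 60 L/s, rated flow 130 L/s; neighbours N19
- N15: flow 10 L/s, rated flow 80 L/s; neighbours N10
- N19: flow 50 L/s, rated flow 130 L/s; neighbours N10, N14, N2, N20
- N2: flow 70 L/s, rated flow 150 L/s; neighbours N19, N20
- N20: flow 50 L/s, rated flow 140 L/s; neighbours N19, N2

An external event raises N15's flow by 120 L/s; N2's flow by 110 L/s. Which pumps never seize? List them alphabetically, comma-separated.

Round 1 — N15 at 130 > 80; N2 at 180 > 150. N15, N2 seize.
  N15 sheds 130 L/s to N10: 130 each.
    N10: 140+130 = 270 > 160
  N2 sheds 180 L/s to N19, N20: 90 each.
    N19: 50+90 = 140 > 130
    N20: 50+90 = 140 ≤ 140
Round 2 — N10, N19 seize.
  N10 sheds 270 L/s: no online neighbours, lost.
  N19 sheds 140 L/s to N14, N20: 70 each.
    N14: 60+70 = 130 ≤ 130
    N20: 140+70 = 210 > 140
Round 3 — N20 seizes.
  N20 sheds 210 L/s: no online neighbours, lost.
No further seizures.

N14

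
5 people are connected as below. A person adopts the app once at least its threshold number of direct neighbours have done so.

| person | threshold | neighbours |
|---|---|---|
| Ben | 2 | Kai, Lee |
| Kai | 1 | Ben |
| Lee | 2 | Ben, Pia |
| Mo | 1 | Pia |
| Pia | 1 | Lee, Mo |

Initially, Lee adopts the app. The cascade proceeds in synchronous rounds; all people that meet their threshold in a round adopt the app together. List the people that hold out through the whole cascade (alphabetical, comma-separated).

Ben, Kai

Round 1 — Lee adopts the app (initial).
Round 2 — checking thresholds:
  Ben: 1 of 2 neighbours < 2, below threshold.
  Pia: 1 of 2 neighbours ≥ 1, adopts the app.
Round 3 — checking thresholds:
  Ben: 1 of 2 neighbours < 2, below threshold.
  Mo: 1 of 1 neighbours ≥ 1, adopts the app.
Round 4 — no new adoptions; cascade stops.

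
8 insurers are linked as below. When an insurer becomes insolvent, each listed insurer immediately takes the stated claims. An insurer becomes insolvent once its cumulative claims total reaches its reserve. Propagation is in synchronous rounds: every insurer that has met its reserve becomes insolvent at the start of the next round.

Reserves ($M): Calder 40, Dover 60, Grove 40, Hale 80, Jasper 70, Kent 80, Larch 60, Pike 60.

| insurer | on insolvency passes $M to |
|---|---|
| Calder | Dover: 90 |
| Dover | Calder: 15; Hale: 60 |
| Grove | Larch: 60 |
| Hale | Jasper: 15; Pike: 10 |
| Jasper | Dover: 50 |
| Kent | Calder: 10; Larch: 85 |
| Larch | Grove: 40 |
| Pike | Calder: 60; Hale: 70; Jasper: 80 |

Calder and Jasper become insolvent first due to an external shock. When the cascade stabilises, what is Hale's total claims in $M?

60

Round 1 — Calder, Jasper become insolvent (initial).
  Dover: +90+50 → 140 ≥ 60
Round 2 — Dover becomes insolvent.
  Hale: +60 → 60 < 80
No further insolvencies.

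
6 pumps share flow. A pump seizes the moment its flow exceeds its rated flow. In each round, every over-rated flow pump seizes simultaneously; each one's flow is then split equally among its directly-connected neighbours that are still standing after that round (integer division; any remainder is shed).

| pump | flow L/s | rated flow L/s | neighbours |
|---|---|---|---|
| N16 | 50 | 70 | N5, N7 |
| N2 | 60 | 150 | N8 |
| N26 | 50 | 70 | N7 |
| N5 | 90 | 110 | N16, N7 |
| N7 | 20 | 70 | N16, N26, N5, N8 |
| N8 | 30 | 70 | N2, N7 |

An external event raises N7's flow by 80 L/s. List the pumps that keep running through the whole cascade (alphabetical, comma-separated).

N2, N8

Round 1 — N7 at 100 > 70. N7 seizes.
  N7 sheds 100 L/s to N16, N26, N5, N8: 25 each.
    N16: 50+25 = 75 > 70
    N26: 50+25 = 75 > 70
    N5: 90+25 = 115 > 110
    N8: 30+25 = 55 ≤ 70
Round 2 — N16, N26, N5 seize.
  N16 sheds 75 L/s: no online neighbours, lost.
  N26 sheds 75 L/s: no online neighbours, lost.
  N5 sheds 115 L/s: no online neighbours, lost.
No further seizures.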